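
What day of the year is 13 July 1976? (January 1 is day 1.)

Days in months before July: 31 + 29 + 31 + 30 + 31 + 30 = 182.
Plus 13 days into July → day 195.

195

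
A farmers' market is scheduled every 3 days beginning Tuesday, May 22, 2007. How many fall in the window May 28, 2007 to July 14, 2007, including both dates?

Occurrences land 3·i days after May 22, 2007 for i = 0, 1, 2, …
May 28, 2007 is 6 days after the start; 6 ÷ 3 = 2 remainder 0. First occurrence in the window: #3 on May 28, 2007 (2×3 = 6 days in).
July 14, 2007 is 53 days after the start; 53 ÷ 3 = 17 remainder 2. Last occurrence in the window: #18 on July 12, 2007.
Occurrences #3 through #18: 16 in total.

16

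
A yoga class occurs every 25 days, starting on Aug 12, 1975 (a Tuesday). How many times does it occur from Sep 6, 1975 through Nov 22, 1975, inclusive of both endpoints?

4

Occurrences land 25·i days after Aug 12, 1975 for i = 0, 1, 2, …
Sep 6, 1975 is 25 days after the start; 25 ÷ 25 = 1 remainder 0. First occurrence in the window: #2 on Sep 6, 1975 (1×25 = 25 days in).
Nov 22, 1975 is 102 days after the start; 102 ÷ 25 = 4 remainder 2. Last occurrence in the window: #5 on Nov 20, 1975.
Occurrences #2 through #5: 4 in total.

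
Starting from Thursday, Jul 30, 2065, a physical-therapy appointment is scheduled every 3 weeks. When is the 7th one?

Dec 3, 2065

The 7th occurrence is 6 intervals after the first: 6 × 21 = 126 days after Jul 30, 2065.
Jul has 31 days — 1 day to the end of Jul leaves 125.
Aug has 31 days (94 left).
Sep has 30 days (64 left).
Oct has 31 days (33 left).
Nov has 30 days (3 left).
3 days into Dec → Dec 3, 2065.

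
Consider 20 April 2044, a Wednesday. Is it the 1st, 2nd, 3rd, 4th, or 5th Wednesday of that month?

Day 20 falls in week ⌈20/7⌉ of the month.
Days 1–7 hold the 1st Wednesday, 8–14 the 2nd, 15–21 the 3rd, 22–28 the 4th, 29–31 the 5th.
20 is in the range for the 3rd.

3rd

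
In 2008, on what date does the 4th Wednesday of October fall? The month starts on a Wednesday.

October 2008 begins on a Wednesday, so the first Wednesday is October 1.
The 4th Wednesday is 3 weeks later: 1 + 21 = 22.

2008-10-22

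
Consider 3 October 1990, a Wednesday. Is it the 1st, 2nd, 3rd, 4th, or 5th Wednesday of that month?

Day 3 falls in week ⌈3/7⌉ of the month.
Days 1–7 hold the 1st Wednesday, 8–14 the 2nd, 15–21 the 3rd, 22–28 the 4th, 29–31 the 5th.
3 is in the range for the 1st.

1st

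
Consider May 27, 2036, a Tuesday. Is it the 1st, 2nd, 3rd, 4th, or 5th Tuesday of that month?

4th

Day 27 falls in week ⌈27/7⌉ of the month.
Days 1–7 hold the 1st Tuesday, 8–14 the 2nd, 15–21 the 3rd, 22–28 the 4th, 29–31 the 5th.
27 is in the range for the 4th.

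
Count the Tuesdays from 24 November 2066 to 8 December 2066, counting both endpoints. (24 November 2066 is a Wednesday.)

24 November 2066 is a Wednesday; the first Tuesday on or after it is 30 November 2066 (6 days later).
From 30 November 2066 to 8 December 2066: 0 + 8 = 8 days (rest of November, December).
8 ÷ 7 = 1 full weeks with remainder 1, so 1 more Tuesdays after the first → 2.

2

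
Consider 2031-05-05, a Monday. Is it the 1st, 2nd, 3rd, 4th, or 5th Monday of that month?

1st

Day 5 falls in week ⌈5/7⌉ of the month.
Days 1–7 hold the 1st Monday, 8–14 the 2nd, 15–21 the 3rd, 22–28 the 4th, 29–31 the 5th.
5 is in the range for the 1st.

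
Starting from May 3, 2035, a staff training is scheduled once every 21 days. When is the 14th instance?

Jan 31, 2036

The 14th occurrence is 13 intervals after the first: 13 × 21 = 273 days after May 3, 2035.
May has 31 days — 28 days to the end of May leaves 245.
Jun has 30 days (215 left).
Jul has 31 days (184 left).
Aug has 31 days (153 left).
Sep has 30 days (123 left).
Oct has 31 days (92 left).
Nov has 30 days (62 left).
Dec has 31 days (31 left).
31 days into Jan → Jan 31, 2036.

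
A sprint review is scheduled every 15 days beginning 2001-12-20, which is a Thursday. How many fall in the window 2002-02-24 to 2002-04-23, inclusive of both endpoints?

Occurrences land 15·i days after 2001-12-20 for i = 0, 1, 2, …
2002-02-24 is 66 days after the start; 66 ÷ 15 = 4 remainder 6; since the remainder is 6, round up to i = 5. First occurrence in the window: #6 on 2002-03-05 (5×15 = 75 days in).
2002-04-23 is 124 days after the start; 124 ÷ 15 = 8 remainder 4. Last occurrence in the window: #9 on 2002-04-19.
Occurrences #6 through #9: 4 in total.

4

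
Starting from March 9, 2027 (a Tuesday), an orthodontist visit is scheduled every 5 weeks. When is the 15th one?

July 11, 2028

The 15th occurrence is 14 intervals after the first: 14 × 35 = 490 days after March 9, 2027.
March has 31 days — 22 days to the end of March leaves 468.
From end of March to end of 2027 is 275 days (193 left).
January has 31 days (162 left).
February has 29 days (133 left).
March has 31 days (102 left).
April has 30 days (72 left).
May has 31 days (41 left).
June has 30 days (11 left).
11 days into July → July 11, 2028.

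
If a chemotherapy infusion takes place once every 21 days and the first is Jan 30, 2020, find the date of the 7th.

The 7th occurrence is 6 intervals after the first: 6 × 21 = 126 days after Jan 30, 2020.
Jan has 31 days — 1 day to the end of Jan leaves 125.
Feb has 29 days (96 left).
Mar has 31 days (65 left).
Apr has 30 days (35 left).
May has 31 days (4 left).
4 days into Jun → Jun 4, 2020.

Jun 4, 2020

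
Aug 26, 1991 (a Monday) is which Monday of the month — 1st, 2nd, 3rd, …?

4th

Day 26 falls in week ⌈26/7⌉ of the month.
Days 1–7 hold the 1st Monday, 8–14 the 2nd, 15–21 the 3rd, 22–28 the 4th, 29–31 the 5th.
26 is in the range for the 4th.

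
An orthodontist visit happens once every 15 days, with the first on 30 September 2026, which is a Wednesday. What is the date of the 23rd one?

26 August 2027

The 23rd occurrence is 22 intervals after the first: 22 × 15 = 330 days after 30 September 2026.
September has 30 days — 0 days to the end of September leaves 330.
October has 31 days (299 left).
November has 30 days (269 left).
December has 31 days (238 left).
January has 31 days (207 left).
February has 28 days (179 left).
March has 31 days (148 left).
April has 30 days (118 left).
May has 31 days (87 left).
June has 30 days (57 left).
July has 31 days (26 left).
26 days into August → 26 August 2027.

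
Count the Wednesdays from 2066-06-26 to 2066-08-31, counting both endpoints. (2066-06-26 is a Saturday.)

9

2066-06-26 is a Saturday; the first Wednesday on or after it is 2066-06-30 (4 days later).
From 2066-06-30 to 2066-08-31: 0 + 31 + 31 = 62 days (rest of June, July, August).
62 ÷ 7 = 8 full weeks with remainder 6, so 8 more Wednesdays after the first → 9.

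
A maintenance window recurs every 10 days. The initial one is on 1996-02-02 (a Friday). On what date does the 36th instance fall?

1997-01-17

The 36th occurrence is 35 intervals after the first: 35 × 10 = 350 days after 1996-02-02.
February has 29 days — 27 days to the end of February leaves 323.
March has 31 days (292 left).
April has 30 days (262 left).
May has 31 days (231 left).
June has 30 days (201 left).
July has 31 days (170 left).
August has 31 days (139 left).
September has 30 days (109 left).
October has 31 days (78 left).
November has 30 days (48 left).
December has 31 days (17 left).
17 days into January → 1997-01-17.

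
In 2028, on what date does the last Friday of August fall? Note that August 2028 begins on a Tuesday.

August 25, 2028

August 2028 begins on a Tuesday, so the first Friday is August 4 (3 days later).
August 2028 has 31 days. Adding weeks: 4, 11, 18, 25 — the last one ≤ 31 is the 25th.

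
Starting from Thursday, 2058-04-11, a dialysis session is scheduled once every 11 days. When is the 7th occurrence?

The 7th occurrence is 6 intervals after the first: 6 × 11 = 66 days after 2058-04-11.
April has 30 days — 19 days to the end of April leaves 47.
May has 31 days (16 left).
16 days into June → 2058-06-16.

2058-06-16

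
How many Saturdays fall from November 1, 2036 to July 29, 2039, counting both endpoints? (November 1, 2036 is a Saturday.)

November 1, 2036 is a Saturday; the first Saturday on or after it is November 1, 2036.
From November 1, 2036 to July 29, 2039: 60 + 365 + 365 + 210 = 1000 days (rest of 2036, 2037, 2038, to July 29, 2039 in 2039).
1000 ÷ 7 = 142 full weeks with remainder 6, so 142 more Saturdays after the first → 143.

143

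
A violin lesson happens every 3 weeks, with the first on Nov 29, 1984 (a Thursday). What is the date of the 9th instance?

May 16, 1985

The 9th occurrence is 8 intervals after the first: 8 × 21 = 168 days after Nov 29, 1984.
Nov has 30 days — 1 day to the end of Nov leaves 167.
Dec has 31 days (136 left).
Jan has 31 days (105 left).
Feb has 28 days (77 left).
Mar has 31 days (46 left).
Apr has 30 days (16 left).
16 days into May → May 16, 1985.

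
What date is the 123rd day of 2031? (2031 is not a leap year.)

Jan has 31 days (123 − 31 = 92 remain).
Feb has 28 days (92 − 28 = 64 remain).
Mar has 31 days (64 − 31 = 33 remain).
Apr has 30 days (33 − 30 = 3 remain).
3 into May → May 3.

May 3, 2031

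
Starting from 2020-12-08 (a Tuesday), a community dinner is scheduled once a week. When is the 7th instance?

2021-01-19

The 7th occurrence is 6 intervals after the first: 6 × 7 = 42 days after 2020-12-08.
December has 31 days — 23 days to the end of December leaves 19.
19 days into January → 2021-01-19.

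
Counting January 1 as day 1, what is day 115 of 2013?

Apr 25, 2013

Jan has 31 days (115 − 31 = 84 remain).
Feb has 28 days (84 − 28 = 56 remain).
Mar has 31 days (56 − 31 = 25 remain).
25 into Apr → Apr 25.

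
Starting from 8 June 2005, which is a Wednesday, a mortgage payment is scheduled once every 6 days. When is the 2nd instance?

14 June 2005

The 2nd occurrence is 1 interval after the first: 1 × 6 = 6 days after 8 June 2005.
6 days later is 14 June 2005.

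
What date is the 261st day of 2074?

18 September 2074

January has 31 days (261 − 31 = 230 remain).
February has 28 days (230 − 28 = 202 remain).
March has 31 days (202 − 31 = 171 remain).
April has 30 days (171 − 30 = 141 remain).
May has 31 days (141 − 31 = 110 remain).
June has 30 days (110 − 30 = 80 remain).
July has 31 days (80 − 31 = 49 remain).
August has 31 days (49 − 31 = 18 remain).
18 into September → September 18.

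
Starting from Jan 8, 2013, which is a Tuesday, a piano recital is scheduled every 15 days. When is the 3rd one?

The 3rd occurrence is 2 intervals after the first: 2 × 15 = 30 days after Jan 8, 2013.
Jan has 31 days — 23 days to the end of Jan leaves 7.
7 days into Feb → Feb 7, 2013.

Feb 7, 2013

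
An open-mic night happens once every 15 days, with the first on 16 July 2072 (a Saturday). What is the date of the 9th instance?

The 9th occurrence is 8 intervals after the first: 8 × 15 = 120 days after 16 July 2072.
July has 31 days — 15 days to the end of July leaves 105.
August has 31 days (74 left).
September has 30 days (44 left).
October has 31 days (13 left).
13 days into November → 13 November 2072.

13 November 2072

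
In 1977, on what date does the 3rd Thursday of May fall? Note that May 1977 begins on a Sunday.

May 19, 1977

May 1977 begins on a Sunday, so the first Thursday is May 5 (4 days later).
The 3rd Thursday is 2 weeks later: 5 + 14 = 19.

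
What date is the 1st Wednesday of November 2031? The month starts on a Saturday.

5 November 2031

November 2031 begins on a Saturday, so the first Wednesday is November 5 (4 days later).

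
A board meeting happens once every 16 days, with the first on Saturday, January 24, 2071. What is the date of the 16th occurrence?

September 21, 2071

The 16th occurrence is 15 intervals after the first: 15 × 16 = 240 days after January 24, 2071.
January has 31 days — 7 days to the end of January leaves 233.
February has 28 days (205 left).
March has 31 days (174 left).
April has 30 days (144 left).
May has 31 days (113 left).
June has 30 days (83 left).
July has 31 days (52 left).
August has 31 days (21 left).
21 days into September → September 21, 2071.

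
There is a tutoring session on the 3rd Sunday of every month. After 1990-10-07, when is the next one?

1990-10-21

October 1990 starts on a Monday; its first Sunday is the 7th, so the 3rd Sunday is the 21st — 1990-10-21.
1990-10-21 is after 1990-10-07, so that is the next one.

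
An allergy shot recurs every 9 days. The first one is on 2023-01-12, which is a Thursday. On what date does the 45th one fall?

2024-02-12

The 45th occurrence is 44 intervals after the first: 44 × 9 = 396 days after 2023-01-12.
January has 31 days — 19 days to the end of January leaves 377.
February has 28 days (349 left).
March has 31 days (318 left).
April has 30 days (288 left).
May has 31 days (257 left).
June has 30 days (227 left).
July has 31 days (196 left).
August has 31 days (165 left).
September has 30 days (135 left).
October has 31 days (104 left).
November has 30 days (74 left).
December has 31 days (43 left).
January has 31 days (12 left).
12 days into February → 2024-02-12.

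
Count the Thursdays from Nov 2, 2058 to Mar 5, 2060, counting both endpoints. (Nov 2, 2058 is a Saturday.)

70

Nov 2, 2058 is a Saturday; the first Thursday on or after it is Nov 7, 2058 (5 days later).
From Nov 7, 2058 to Mar 5, 2060: 54 + 365 + 65 = 484 days (rest of 2058, 2059, to Mar 5, 2060 in 2060).
484 ÷ 7 = 69 full weeks with remainder 1, so 69 more Thursdays after the first → 70.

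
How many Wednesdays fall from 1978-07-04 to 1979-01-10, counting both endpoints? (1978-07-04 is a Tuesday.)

1978-07-04 is a Tuesday; the first Wednesday on or after it is 1978-07-05 (1 day later).
From 1978-07-05 to 1979-01-10: 26 + 31 + 30 + 31 + 30 + 31 + 10 = 189 days (rest of July, August, September, October, November, December, January).
189 ÷ 7 = 27 full weeks with remainder 0, so 27 more Wednesdays after the first → 28.

28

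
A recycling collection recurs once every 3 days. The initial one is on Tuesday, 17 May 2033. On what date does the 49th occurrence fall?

The 49th occurrence is 48 intervals after the first: 48 × 3 = 144 days after 17 May 2033.
May has 31 days — 14 days to the end of May leaves 130.
June has 30 days (100 left).
July has 31 days (69 left).
August has 31 days (38 left).
September has 30 days (8 left).
8 days into October → 8 October 2033.

8 October 2033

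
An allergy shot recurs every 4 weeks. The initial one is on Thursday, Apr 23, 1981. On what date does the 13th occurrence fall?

Mar 25, 1982

The 13th occurrence is 12 intervals after the first: 12 × 28 = 336 days after Apr 23, 1981.
Apr has 30 days — 7 days to the end of Apr leaves 329.
May has 31 days (298 left).
Jun has 30 days (268 left).
Jul has 31 days (237 left).
Aug has 31 days (206 left).
Sep has 30 days (176 left).
Oct has 31 days (145 left).
Nov has 30 days (115 left).
Dec has 31 days (84 left).
Jan has 31 days (53 left).
Feb has 28 days (25 left).
25 days into Mar → Mar 25, 1982.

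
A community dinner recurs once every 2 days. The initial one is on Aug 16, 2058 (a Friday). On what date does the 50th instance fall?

The 50th occurrence is 49 intervals after the first: 49 × 2 = 98 days after Aug 16, 2058.
Aug has 31 days — 15 days to the end of Aug leaves 83.
Sep has 30 days (53 left).
Oct has 31 days (22 left).
22 days into Nov → Nov 22, 2058.

Nov 22, 2058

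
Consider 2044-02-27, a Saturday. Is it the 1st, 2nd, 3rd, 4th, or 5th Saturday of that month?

4th

Day 27 falls in week ⌈27/7⌉ of the month.
Days 1–7 hold the 1st Saturday, 8–14 the 2nd, 15–21 the 3rd, 22–28 the 4th, 29–31 the 5th.
27 is in the range for the 4th.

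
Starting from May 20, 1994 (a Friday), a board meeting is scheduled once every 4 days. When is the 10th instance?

The 10th occurrence is 9 intervals after the first: 9 × 4 = 36 days after May 20, 1994.
May has 31 days — 11 days to the end of May leaves 25.
25 days into June → June 25, 1994.

June 25, 1994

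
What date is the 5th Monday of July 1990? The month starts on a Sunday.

July 1990 begins on a Sunday, so the first Monday is July 2 (1 day later).
The 5th Monday is 4 weeks later: 2 + 28 = 30.

July 30, 1990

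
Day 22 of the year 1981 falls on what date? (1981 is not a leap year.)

22 into January → January 22.

22 January 1981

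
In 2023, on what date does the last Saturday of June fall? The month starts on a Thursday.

June 24, 2023

June 2023 begins on a Thursday, so the first Saturday is June 3 (2 days later).
June 2023 has 30 days. Adding weeks: 3, 10, 17, 24 — the last one ≤ 30 is the 24th.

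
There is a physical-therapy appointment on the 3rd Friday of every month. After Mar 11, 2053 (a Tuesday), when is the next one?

Mar 2053 starts on a Saturday; its first Friday is the 7th, so the 3rd Friday is the 21st — Mar 21, 2053.
Mar 21, 2053 is after Mar 11, 2053, so that is the next one.

Mar 21, 2053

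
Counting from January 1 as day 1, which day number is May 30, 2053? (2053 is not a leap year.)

Days in months before May: 31 + 28 + 31 + 30 = 120.
Plus 30 days into May → day 150.

150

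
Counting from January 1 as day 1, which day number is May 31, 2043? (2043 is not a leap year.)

151

Days in months before May: 31 + 28 + 31 + 30 = 120.
Plus 31 days into May → day 151.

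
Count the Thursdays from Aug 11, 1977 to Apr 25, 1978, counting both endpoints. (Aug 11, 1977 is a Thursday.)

37

Aug 11, 1977 is a Thursday; the first Thursday on or after it is Aug 11, 1977.
From Aug 11, 1977 to Apr 25, 1978: 20 + 30 + 31 + 30 + 31 + 31 + 28 + 31 + 25 = 257 days (rest of Aug, Sep, Oct, Nov, Dec, Jan, Feb, Mar, Apr).
257 ÷ 7 = 36 full weeks with remainder 5, so 36 more Thursdays after the first → 37.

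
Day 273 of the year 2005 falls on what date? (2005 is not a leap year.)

Jan has 31 days (273 − 31 = 242 remain).
Feb has 28 days (242 − 28 = 214 remain).
Mar has 31 days (214 − 31 = 183 remain).
Apr has 30 days (183 − 30 = 153 remain).
May has 31 days (153 − 31 = 122 remain).
Jun has 30 days (122 − 30 = 92 remain).
Jul has 31 days (92 − 31 = 61 remain).
Aug has 31 days (61 − 31 = 30 remain).
30 into Sep → Sep 30.

Sep 30, 2005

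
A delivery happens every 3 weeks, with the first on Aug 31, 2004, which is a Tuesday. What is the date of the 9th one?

The 9th occurrence is 8 intervals after the first: 8 × 21 = 168 days after Aug 31, 2004.
Aug has 31 days — 0 days to the end of Aug leaves 168.
Sep has 30 days (138 left).
Oct has 31 days (107 left).
Nov has 30 days (77 left).
Dec has 31 days (46 left).
Jan has 31 days (15 left).
15 days into Feb → Feb 15, 2005.

Feb 15, 2005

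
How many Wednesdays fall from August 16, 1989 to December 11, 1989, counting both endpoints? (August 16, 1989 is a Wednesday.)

17

August 16, 1989 is a Wednesday; the first Wednesday on or after it is August 16, 1989.
From August 16, 1989 to December 11, 1989: 15 + 30 + 31 + 30 + 11 = 117 days (rest of August, September, October, November, December).
117 ÷ 7 = 16 full weeks with remainder 5, so 16 more Wednesdays after the first → 17.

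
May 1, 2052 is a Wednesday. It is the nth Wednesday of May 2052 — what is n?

1st

Day 1 falls in week ⌈1/7⌉ of the month.
Days 1–7 hold the 1st Wednesday, 8–14 the 2nd, 15–21 the 3rd, 22–28 the 4th, 29–31 the 5th.
1 is in the range for the 1st.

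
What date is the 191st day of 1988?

1988-07-09

January has 31 days (191 − 31 = 160 remain).
February has 29 days (160 − 29 = 131 remain).
March has 31 days (131 − 31 = 100 remain).
April has 30 days (100 − 30 = 70 remain).
May has 31 days (70 − 31 = 39 remain).
June has 30 days (39 − 30 = 9 remain).
9 into July → July 9.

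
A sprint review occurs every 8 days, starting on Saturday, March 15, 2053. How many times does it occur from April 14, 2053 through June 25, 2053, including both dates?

9

Occurrences land 8·i days after March 15, 2053 for i = 0, 1, 2, …
April 14, 2053 is 30 days after the start; 30 ÷ 8 = 3 remainder 6; since the remainder is 6, round up to i = 4. First occurrence in the window: #5 on April 16, 2053 (4×8 = 32 days in).
June 25, 2053 is 102 days after the start; 102 ÷ 8 = 12 remainder 6. Last occurrence in the window: #13 on June 19, 2053.
Occurrences #5 through #13: 9 in total.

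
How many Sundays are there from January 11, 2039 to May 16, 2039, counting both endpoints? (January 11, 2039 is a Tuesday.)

January 11, 2039 is a Tuesday; the first Sunday on or after it is January 16, 2039 (5 days later).
From January 16, 2039 to May 16, 2039: 15 + 28 + 31 + 30 + 16 = 120 days (rest of January, February, March, April, May).
120 ÷ 7 = 17 full weeks with remainder 1, so 17 more Sundays after the first → 18.

18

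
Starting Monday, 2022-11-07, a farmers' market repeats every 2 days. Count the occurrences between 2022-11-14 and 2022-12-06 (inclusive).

11

Occurrences land 2·i days after 2022-11-07 for i = 0, 1, 2, …
2022-11-14 is 7 days after the start; 7 ÷ 2 = 3 remainder 1; since the remainder is 1, round up to i = 4. First occurrence in the window: #5 on 2022-11-15 (4×2 = 8 days in).
2022-12-06 is 29 days after the start; 29 ÷ 2 = 14 remainder 1. Last occurrence in the window: #15 on 2022-12-05.
Occurrences #5 through #15: 11 in total.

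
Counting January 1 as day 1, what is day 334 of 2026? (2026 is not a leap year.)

November 30, 2026

January has 31 days (334 − 31 = 303 remain).
February has 28 days (303 − 28 = 275 remain).
March has 31 days (275 − 31 = 244 remain).
April has 30 days (244 − 30 = 214 remain).
May has 31 days (214 − 31 = 183 remain).
June has 30 days (183 − 30 = 153 remain).
July has 31 days (153 − 31 = 122 remain).
August has 31 days (122 − 31 = 91 remain).
September has 30 days (91 − 30 = 61 remain).
October has 31 days (61 − 31 = 30 remain).
30 into November → November 30.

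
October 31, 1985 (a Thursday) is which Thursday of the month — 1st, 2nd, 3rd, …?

Day 31 falls in week ⌈31/7⌉ of the month.
Days 1–7 hold the 1st Thursday, 8–14 the 2nd, 15–21 the 3rd, 22–28 the 4th, 29–31 the 5th.
31 is in the range for the 5th.

5th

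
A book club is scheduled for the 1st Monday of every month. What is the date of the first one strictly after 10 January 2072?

1 February 2072

January 2072 starts on a Friday, so its 1st Monday is 4 January 2072 (3 days in).
That is not after 10 January 2072, so look at February 2072.
February 2072 starts on a Monday, so its 1st Monday is 1 February 2072.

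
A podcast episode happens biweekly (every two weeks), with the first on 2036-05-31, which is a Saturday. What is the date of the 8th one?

2036-09-06

The 8th occurrence is 7 intervals after the first: 7 × 14 = 98 days after 2036-05-31.
May has 31 days — 0 days to the end of May leaves 98.
June has 30 days (68 left).
July has 31 days (37 left).
August has 31 days (6 left).
6 days into September → 2036-09-06.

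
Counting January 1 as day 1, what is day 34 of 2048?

2048-02-03

January has 31 days (34 − 31 = 3 remain).
3 into February → February 3.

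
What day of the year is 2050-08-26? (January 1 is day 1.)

238

Days in months before August: 31 + 28 + 31 + 30 + 31 + 30 + 31 = 212.
Plus 26 days into August → day 238.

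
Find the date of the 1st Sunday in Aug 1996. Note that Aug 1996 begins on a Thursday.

Aug 1996 begins on a Thursday, so the first Sunday is Aug 4 (3 days later).

Aug 4, 1996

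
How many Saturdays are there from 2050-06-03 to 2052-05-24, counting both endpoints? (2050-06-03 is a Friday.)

2050-06-03 is a Friday; the first Saturday on or after it is 2050-06-04 (1 day later).
From 2050-06-04 to 2052-05-24: 210 + 365 + 145 = 720 days (rest of 2050, 2051, to 2052-05-24 in 2052).
720 ÷ 7 = 102 full weeks with remainder 6, so 102 more Saturdays after the first → 103.

103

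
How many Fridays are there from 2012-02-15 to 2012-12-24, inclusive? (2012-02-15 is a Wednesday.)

2012-02-15 is a Wednesday; the first Friday on or after it is 2012-02-17 (2 days later).
From 2012-02-17 to 2012-12-24: 12 + 31 + 30 + 31 + 30 + 31 + 31 + 30 + 31 + 30 + 24 = 311 days (rest of February, March, April, May, June, July, August, September, October, November, December).
311 ÷ 7 = 44 full weeks with remainder 3, so 44 more Fridays after the first → 45.

45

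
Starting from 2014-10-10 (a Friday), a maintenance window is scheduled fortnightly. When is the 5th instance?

The 5th occurrence is 4 intervals after the first: 4 × 14 = 56 days after 2014-10-10.
October has 31 days — 21 days to the end of October leaves 35.
November has 30 days (5 left).
5 days into December → 2014-12-05.

2014-12-05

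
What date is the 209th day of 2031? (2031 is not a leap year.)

July 28, 2031

January has 31 days (209 − 31 = 178 remain).
February has 28 days (178 − 28 = 150 remain).
March has 31 days (150 − 31 = 119 remain).
April has 30 days (119 − 30 = 89 remain).
May has 31 days (89 − 31 = 58 remain).
June has 30 days (58 − 30 = 28 remain).
28 into July → July 28.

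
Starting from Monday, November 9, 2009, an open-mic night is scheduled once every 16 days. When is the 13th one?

May 20, 2010

The 13th occurrence is 12 intervals after the first: 12 × 16 = 192 days after November 9, 2009.
November has 30 days — 21 days to the end of November leaves 171.
December has 31 days (140 left).
January has 31 days (109 left).
February has 28 days (81 left).
March has 31 days (50 left).
April has 30 days (20 left).
20 days into May → May 20, 2010.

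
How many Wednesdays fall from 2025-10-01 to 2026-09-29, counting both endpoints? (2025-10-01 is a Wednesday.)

2025-10-01 is a Wednesday; the first Wednesday on or after it is 2025-10-01.
From 2025-10-01 to 2026-09-29: 91 + 272 = 363 days (rest of 2025, to 2026-09-29 in 2026).
363 ÷ 7 = 51 full weeks with remainder 6, so 51 more Wednesdays after the first → 52.

52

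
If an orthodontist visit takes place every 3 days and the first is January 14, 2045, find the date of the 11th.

The 11th occurrence is 10 intervals after the first: 10 × 3 = 30 days after January 14, 2045.
January has 31 days — 17 days to the end of January leaves 13.
13 days into February → February 13, 2045.

February 13, 2045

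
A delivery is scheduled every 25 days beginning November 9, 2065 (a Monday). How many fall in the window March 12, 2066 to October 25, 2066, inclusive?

10

Occurrences land 25·i days after November 9, 2065 for i = 0, 1, 2, …
March 12, 2066 is 123 days after the start; 123 ÷ 25 = 4 remainder 23; since the remainder is 23, round up to i = 5. First occurrence in the window: #6 on March 14, 2066 (5×25 = 125 days in).
October 25, 2066 is 350 days after the start; 350 ÷ 25 = 14 remainder 0. Last occurrence in the window: #15 on October 25, 2066.
Occurrences #6 through #15: 10 in total.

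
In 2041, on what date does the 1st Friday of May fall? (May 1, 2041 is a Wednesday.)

May 3, 2041

May 2041 begins on a Wednesday, so the first Friday is May 3 (2 days later).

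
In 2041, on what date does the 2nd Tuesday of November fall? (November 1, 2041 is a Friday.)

November 12, 2041

November 2041 begins on a Friday, so the first Tuesday is November 5 (4 days later).
The 2nd Tuesday is 1 weeks later: 5 + 7 = 12.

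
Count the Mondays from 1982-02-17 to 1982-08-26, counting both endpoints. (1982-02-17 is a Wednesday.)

27

1982-02-17 is a Wednesday; the first Monday on or after it is 1982-02-22 (5 days later).
From 1982-02-22 to 1982-08-26: 6 + 31 + 30 + 31 + 30 + 31 + 26 = 185 days (rest of February, March, April, May, June, July, August).
185 ÷ 7 = 26 full weeks with remainder 3, so 26 more Mondays after the first → 27.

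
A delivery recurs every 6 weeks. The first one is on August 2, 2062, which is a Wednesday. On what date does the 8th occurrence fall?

May 23, 2063

The 8th occurrence is 7 intervals after the first: 7 × 42 = 294 days after August 2, 2062.
August has 31 days — 29 days to the end of August leaves 265.
September has 30 days (235 left).
October has 31 days (204 left).
November has 30 days (174 left).
December has 31 days (143 left).
January has 31 days (112 left).
February has 28 days (84 left).
March has 31 days (53 left).
April has 30 days (23 left).
23 days into May → May 23, 2063.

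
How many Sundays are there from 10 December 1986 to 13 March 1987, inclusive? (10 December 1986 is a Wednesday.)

13

10 December 1986 is a Wednesday; the first Sunday on or after it is 14 December 1986 (4 days later).
From 14 December 1986 to 13 March 1987: 17 + 31 + 28 + 13 = 89 days (rest of December, January, February, March).
89 ÷ 7 = 12 full weeks with remainder 5, so 12 more Sundays after the first → 13.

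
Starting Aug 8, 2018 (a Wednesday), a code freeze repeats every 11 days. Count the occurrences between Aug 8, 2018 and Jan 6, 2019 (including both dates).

14

Occurrences land 11·i days after Aug 8, 2018 for i = 0, 1, 2, …
The window opens on the start date, so the first occurrence inside is #1 on Aug 8, 2018.
Jan 6, 2019 is 151 days after the start; 151 ÷ 11 = 13 remainder 8. Last occurrence in the window: #14 on Dec 29, 2018.
Occurrences #1 through #14: 14 in total.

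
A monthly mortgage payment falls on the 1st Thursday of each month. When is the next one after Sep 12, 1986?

Sep 1986 starts on a Monday, so its 1st Thursday is Sep 4, 1986 (3 days in).
That is not after Sep 12, 1986, so look at Oct 1986.
Oct 1986 starts on a Wednesday, so its 1st Thursday is Oct 2, 1986 (1 day in).

Oct 2, 1986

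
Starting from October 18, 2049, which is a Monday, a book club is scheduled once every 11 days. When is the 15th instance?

The 15th occurrence is 14 intervals after the first: 14 × 11 = 154 days after October 18, 2049.
October has 31 days — 13 days to the end of October leaves 141.
November has 30 days (111 left).
December has 31 days (80 left).
January has 31 days (49 left).
February has 28 days (21 left).
21 days into March → March 21, 2050.

March 21, 2050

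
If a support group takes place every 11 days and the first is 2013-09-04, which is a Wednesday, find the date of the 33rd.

The 33rd occurrence is 32 intervals after the first: 32 × 11 = 352 days after 2013-09-04.
September has 30 days — 26 days to the end of September leaves 326.
October has 31 days (295 left).
November has 30 days (265 left).
December has 31 days (234 left).
January has 31 days (203 left).
February has 28 days (175 left).
March has 31 days (144 left).
April has 30 days (114 left).
May has 31 days (83 left).
June has 30 days (53 left).
July has 31 days (22 left).
22 days into August → 2014-08-22.

2014-08-22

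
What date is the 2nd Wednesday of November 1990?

The first Wednesday of November 1990 is November 7.
The 2nd Wednesday is 1 weeks later: 7 + 7 = 14.

14 November 1990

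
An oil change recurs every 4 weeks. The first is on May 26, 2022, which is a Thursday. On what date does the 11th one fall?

March 2, 2023

The 11th occurrence is 10 intervals after the first: 10 × 28 = 280 days after May 26, 2022.
May has 31 days — 5 days to the end of May leaves 275.
June has 30 days (245 left).
July has 31 days (214 left).
August has 31 days (183 left).
September has 30 days (153 left).
October has 31 days (122 left).
November has 30 days (92 left).
December has 31 days (61 left).
January has 31 days (30 left).
February has 28 days (2 left).
2 days into March → March 2, 2023.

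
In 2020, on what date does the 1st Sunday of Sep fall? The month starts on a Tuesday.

Sep 6, 2020

Sep 2020 begins on a Tuesday, so the first Sunday is Sep 6 (5 days later).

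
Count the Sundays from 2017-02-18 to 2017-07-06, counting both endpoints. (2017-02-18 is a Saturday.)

20

2017-02-18 is a Saturday; the first Sunday on or after it is 2017-02-19 (1 day later).
From 2017-02-19 to 2017-07-06: 9 + 31 + 30 + 31 + 30 + 6 = 137 days (rest of February, March, April, May, June, July).
137 ÷ 7 = 19 full weeks with remainder 4, so 19 more Sundays after the first → 20.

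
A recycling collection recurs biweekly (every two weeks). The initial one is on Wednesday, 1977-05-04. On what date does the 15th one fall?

The 15th occurrence is 14 intervals after the first: 14 × 14 = 196 days after 1977-05-04.
May has 31 days — 27 days to the end of May leaves 169.
June has 30 days (139 left).
July has 31 days (108 left).
August has 31 days (77 left).
September has 30 days (47 left).
October has 31 days (16 left).
16 days into November → 1977-11-16.

1977-11-16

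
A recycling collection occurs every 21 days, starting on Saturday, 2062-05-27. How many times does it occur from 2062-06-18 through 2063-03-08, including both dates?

Occurrences land 21·i days after 2062-05-27 for i = 0, 1, 2, …
2062-06-18 is 22 days after the start; 22 ÷ 21 = 1 remainder 1; since the remainder is 1, round up to i = 2. First occurrence in the window: #3 on 2062-07-08 (2×21 = 42 days in).
2063-03-08 is 285 days after the start; 285 ÷ 21 = 13 remainder 12. Last occurrence in the window: #14 on 2063-02-24.
Occurrences #3 through #14: 12 in total.

12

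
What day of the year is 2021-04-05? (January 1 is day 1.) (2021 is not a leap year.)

95

Days in months before April: 31 + 28 + 31 = 90.
Plus 5 days into April → day 95.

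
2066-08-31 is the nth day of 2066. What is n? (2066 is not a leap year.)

243

Days in months before August: 31 + 28 + 31 + 30 + 31 + 30 + 31 = 212.
Plus 31 days into August → day 243.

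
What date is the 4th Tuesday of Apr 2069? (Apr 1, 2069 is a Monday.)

Apr 2069 begins on a Monday, so the first Tuesday is Apr 2 (1 day later).
The 4th Tuesday is 3 weeks later: 2 + 21 = 23.

Apr 23, 2069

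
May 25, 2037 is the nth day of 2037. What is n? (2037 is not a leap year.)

Days in months before May: 31 + 28 + 31 + 30 = 120.
Plus 25 days into May → day 145.

145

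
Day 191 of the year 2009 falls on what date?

January has 31 days (191 − 31 = 160 remain).
February has 28 days (160 − 28 = 132 remain).
March has 31 days (132 − 31 = 101 remain).
April has 30 days (101 − 30 = 71 remain).
May has 31 days (71 − 31 = 40 remain).
June has 30 days (40 − 30 = 10 remain).
10 into July → July 10.

2009-07-10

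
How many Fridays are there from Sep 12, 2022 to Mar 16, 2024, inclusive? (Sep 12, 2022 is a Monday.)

79

Sep 12, 2022 is a Monday; the first Friday on or after it is Sep 16, 2022 (4 days later).
From Sep 16, 2022 to Mar 16, 2024: 106 + 365 + 76 = 547 days (rest of 2022, 2023, to Mar 16, 2024 in 2024).
547 ÷ 7 = 78 full weeks with remainder 1, so 78 more Fridays after the first → 79.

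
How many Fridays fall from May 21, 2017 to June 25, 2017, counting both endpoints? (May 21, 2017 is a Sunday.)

5

May 21, 2017 is a Sunday; the first Friday on or after it is May 26, 2017 (5 days later).
From May 26, 2017 to June 25, 2017: 5 + 25 = 30 days (rest of May, June).
30 ÷ 7 = 4 full weeks with remainder 2, so 4 more Fridays after the first → 5.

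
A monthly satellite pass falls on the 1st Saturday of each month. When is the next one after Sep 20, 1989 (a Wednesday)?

Sep 1989 starts on a Friday, so its 1st Saturday is Sep 2, 1989 (1 day in).
That is not after Sep 20, 1989, so look at Oct 1989.
Oct 1989 starts on a Sunday, so its 1st Saturday is Oct 7, 1989 (6 days in).

Oct 7, 1989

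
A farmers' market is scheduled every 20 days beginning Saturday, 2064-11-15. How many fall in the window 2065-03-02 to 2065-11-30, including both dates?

14

Occurrences land 20·i days after 2064-11-15 for i = 0, 1, 2, …
2065-03-02 is 107 days after the start; 107 ÷ 20 = 5 remainder 7; since the remainder is 7, round up to i = 6. First occurrence in the window: #7 on 2065-03-15 (6×20 = 120 days in).
2065-11-30 is 380 days after the start; 380 ÷ 20 = 19 remainder 0. Last occurrence in the window: #20 on 2065-11-30.
Occurrences #7 through #20: 14 in total.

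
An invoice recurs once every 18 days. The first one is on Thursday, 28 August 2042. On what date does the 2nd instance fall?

15 September 2042

The 2nd occurrence is 1 interval after the first: 1 × 18 = 18 days after 28 August 2042.
August has 31 days — 3 days to the end of August leaves 15.
15 days into September → 15 September 2042.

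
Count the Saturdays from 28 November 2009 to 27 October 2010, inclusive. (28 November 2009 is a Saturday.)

48

28 November 2009 is a Saturday; the first Saturday on or after it is 28 November 2009.
From 28 November 2009 to 27 October 2010: 33 + 300 = 333 days (rest of 2009, to 27 October 2010 in 2010).
333 ÷ 7 = 47 full weeks with remainder 4, so 47 more Saturdays after the first → 48.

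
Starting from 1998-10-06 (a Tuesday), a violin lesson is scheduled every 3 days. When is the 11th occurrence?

The 11th occurrence is 10 intervals after the first: 10 × 3 = 30 days after 1998-10-06.
October has 31 days — 25 days to the end of October leaves 5.
5 days into November → 1998-11-05.

1998-11-05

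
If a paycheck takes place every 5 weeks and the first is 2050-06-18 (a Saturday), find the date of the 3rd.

2050-08-27

The 3rd occurrence is 2 intervals after the first: 2 × 35 = 70 days after 2050-06-18.
June has 30 days — 12 days to the end of June leaves 58.
July has 31 days (27 left).
27 days into August → 2050-08-27.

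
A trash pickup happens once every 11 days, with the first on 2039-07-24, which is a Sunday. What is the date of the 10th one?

The 10th occurrence is 9 intervals after the first: 9 × 11 = 99 days after 2039-07-24.
July has 31 days — 7 days to the end of July leaves 92.
August has 31 days (61 left).
September has 30 days (31 left).
31 days into October → 2039-10-31.

2039-10-31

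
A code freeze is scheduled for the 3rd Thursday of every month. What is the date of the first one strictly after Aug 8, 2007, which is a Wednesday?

Aug 2007 starts on a Wednesday; its first Thursday is the 2nd, so the 3rd Thursday is the 16th — Aug 16, 2007.
Aug 16, 2007 is after Aug 8, 2007, so that is the next one.

Aug 16, 2007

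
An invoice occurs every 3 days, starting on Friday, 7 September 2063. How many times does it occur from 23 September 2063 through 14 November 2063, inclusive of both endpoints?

Occurrences land 3·i days after 7 September 2063 for i = 0, 1, 2, …
23 September 2063 is 16 days after the start; 16 ÷ 3 = 5 remainder 1; since the remainder is 1, round up to i = 6. First occurrence in the window: #7 on 25 September 2063 (6×3 = 18 days in).
14 November 2063 is 68 days after the start; 68 ÷ 3 = 22 remainder 2. Last occurrence in the window: #23 on 12 November 2063.
Occurrences #7 through #23: 17 in total.

17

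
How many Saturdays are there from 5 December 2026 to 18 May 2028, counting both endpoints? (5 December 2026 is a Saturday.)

5 December 2026 is a Saturday; the first Saturday on or after it is 5 December 2026.
From 5 December 2026 to 18 May 2028: 26 + 365 + 139 = 530 days (rest of 2026, 2027, to 18 May 2028 in 2028).
530 ÷ 7 = 75 full weeks with remainder 5, so 75 more Saturdays after the first → 76.

76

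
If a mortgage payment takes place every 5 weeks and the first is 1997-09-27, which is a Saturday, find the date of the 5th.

The 5th occurrence is 4 intervals after the first: 4 × 35 = 140 days after 1997-09-27.
September has 30 days — 3 days to the end of September leaves 137.
October has 31 days (106 left).
November has 30 days (76 left).
December has 31 days (45 left).
January has 31 days (14 left).
14 days into February → 1998-02-14.

1998-02-14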